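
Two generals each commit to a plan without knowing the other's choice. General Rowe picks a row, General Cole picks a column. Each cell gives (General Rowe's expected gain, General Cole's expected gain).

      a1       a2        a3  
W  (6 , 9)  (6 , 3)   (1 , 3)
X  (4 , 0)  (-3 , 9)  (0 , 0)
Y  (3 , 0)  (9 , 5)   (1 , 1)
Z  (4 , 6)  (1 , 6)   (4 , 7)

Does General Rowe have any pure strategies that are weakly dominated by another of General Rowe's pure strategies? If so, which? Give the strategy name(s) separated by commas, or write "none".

X

Nothing dominates W: X at a1 (6>4); Y at a1 (6>3); Z at a1 (6>4).
W weakly dominates X — a1: 6>4, a2: 6>-3, a3: 1>0.
Y is not dominated — it holds its own against W at a2 (9>6); X at a2 (9>-3); Z at a2 (9>1).
Z: no other strategy beats it everywhere (W at a3 (4>1); X at a2 (1>-3); Y at a1 (4>3)).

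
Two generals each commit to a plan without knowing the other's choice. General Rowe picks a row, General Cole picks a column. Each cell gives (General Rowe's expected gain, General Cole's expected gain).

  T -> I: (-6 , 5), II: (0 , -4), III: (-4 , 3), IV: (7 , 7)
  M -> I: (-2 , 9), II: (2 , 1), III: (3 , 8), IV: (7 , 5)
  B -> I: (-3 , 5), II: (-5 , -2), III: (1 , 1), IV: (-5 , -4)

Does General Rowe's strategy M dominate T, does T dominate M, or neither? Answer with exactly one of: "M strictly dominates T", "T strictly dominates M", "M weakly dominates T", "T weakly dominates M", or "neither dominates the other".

M's payoffs vs T's, by General Cole's action — I: -2>-6, II: 2>0, III: 3>-4, IV: 7=7.
M is at least as good everywhere and strictly better somewhere (tied only at IV), so M weakly but not strictly dominates T.

M weakly dominates T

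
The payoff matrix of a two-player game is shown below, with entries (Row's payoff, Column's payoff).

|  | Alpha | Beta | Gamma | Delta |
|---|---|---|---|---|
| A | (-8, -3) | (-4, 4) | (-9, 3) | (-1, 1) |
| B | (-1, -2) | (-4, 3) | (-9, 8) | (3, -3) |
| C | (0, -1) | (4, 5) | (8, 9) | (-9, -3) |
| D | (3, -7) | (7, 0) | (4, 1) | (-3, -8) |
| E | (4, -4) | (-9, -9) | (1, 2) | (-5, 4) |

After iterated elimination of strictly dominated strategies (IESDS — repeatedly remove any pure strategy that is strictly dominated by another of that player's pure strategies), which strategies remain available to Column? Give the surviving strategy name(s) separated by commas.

For Column, Gamma strictly dominates Alpha on the remaining rows (A: 3>-3, B: 8>-2, C: 9>-1, D: 1>-7, E: 2>-4); eliminate Alpha.
For Row, D strictly dominates E on the remaining columns (Beta: 7>-9, Gamma: 4>1, Delta: -3>-5); eliminate E.
Column's strategy Delta is strictly dominated by Beta (A: 4>1, B: 3>-3, C: 5>-3, D: 0>-8) and is removed.
Row A is eliminated: C beats it against every remaining column (Beta: 4>-4, Gamma: 8>-9).
For Row, C strictly dominates B on the remaining columns (Beta: 4>-4, Gamma: 8>-9); eliminate B.
Column's strategy Beta is strictly dominated by Gamma (C: 9>5, D: 1>0) and is removed.
For Row, C strictly dominates D on the remaining columns (Gamma: 8>4); eliminate D.
Among the remaining strategies, none is strictly dominated by another pure strategy of the same player, so the elimination stops.
Surviving strategies — Row: {C}; Column: {Gamma}.

Gamma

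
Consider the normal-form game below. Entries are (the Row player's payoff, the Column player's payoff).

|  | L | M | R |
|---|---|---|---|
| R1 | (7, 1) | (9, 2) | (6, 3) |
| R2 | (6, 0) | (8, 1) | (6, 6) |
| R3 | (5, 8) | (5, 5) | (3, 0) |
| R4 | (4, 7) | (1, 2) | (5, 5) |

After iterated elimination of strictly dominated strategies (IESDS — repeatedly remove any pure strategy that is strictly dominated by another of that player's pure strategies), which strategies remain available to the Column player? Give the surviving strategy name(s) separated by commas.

R

Row R3 is eliminated: R1 beats it against every remaining column (L: 7>5, M: 9>5, R: 6>3).
The Row player's strategy R4 is strictly dominated by R1 (L: 7>4, M: 9>1, R: 6>5) and is removed.
The Column player's strategy L is strictly dominated by M (R1: 2>1, R2: 1>0) and is removed.
The Column player's strategy M is strictly dominated by R (R1: 3>2, R2: 6>1) and is removed.
Among the remaining strategies, none is strictly dominated by another pure strategy of the same player, so the elimination stops.
Surviving strategies — the Row player: {R1, R2}; the Column player: {R}.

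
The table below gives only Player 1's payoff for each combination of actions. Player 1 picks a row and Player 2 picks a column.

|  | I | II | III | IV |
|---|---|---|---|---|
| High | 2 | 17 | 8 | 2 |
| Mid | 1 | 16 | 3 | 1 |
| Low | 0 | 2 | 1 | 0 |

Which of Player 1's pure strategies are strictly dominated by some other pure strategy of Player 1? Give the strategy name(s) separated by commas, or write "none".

Nothing dominates High: Mid at I (2>1); Low at I (2>0).
Mid is strictly dominated by High (I: 2>1, II: 17>16, III: 8>3, IV: 2>1).
High strictly dominates Low — I: 2>0, II: 17>2, III: 8>1, IV: 2>0.

Mid, Low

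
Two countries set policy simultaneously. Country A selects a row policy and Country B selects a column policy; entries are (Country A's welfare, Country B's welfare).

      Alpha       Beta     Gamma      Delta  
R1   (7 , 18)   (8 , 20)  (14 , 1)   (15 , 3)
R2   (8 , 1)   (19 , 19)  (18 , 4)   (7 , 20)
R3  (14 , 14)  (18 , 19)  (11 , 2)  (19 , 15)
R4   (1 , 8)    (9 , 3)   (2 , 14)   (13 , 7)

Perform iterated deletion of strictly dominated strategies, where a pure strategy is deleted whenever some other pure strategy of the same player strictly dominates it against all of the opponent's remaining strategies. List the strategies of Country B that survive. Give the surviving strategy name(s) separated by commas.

For Country A, R3 strictly dominates R4 on the remaining columns (Alpha: 14>1, Beta: 18>9, Gamma: 11>2, Delta: 19>13); eliminate R4.
For Country B, Beta strictly dominates Alpha on the remaining rows (R1: 20>18, R2: 19>1, R3: 19>14); eliminate Alpha.
Country B's strategy Gamma is strictly dominated by Beta (R1: 20>1, R2: 19>4, R3: 19>2) and is removed.
For Country A, R3 strictly dominates R1 on the remaining columns (Beta: 18>8, Delta: 19>15); eliminate R1.
Among the remaining strategies, none is strictly dominated by another pure strategy of the same player, so the elimination stops.
Surviving strategies — Country A: {R2, R3}; Country B: {Beta, Delta}.

Beta, Delta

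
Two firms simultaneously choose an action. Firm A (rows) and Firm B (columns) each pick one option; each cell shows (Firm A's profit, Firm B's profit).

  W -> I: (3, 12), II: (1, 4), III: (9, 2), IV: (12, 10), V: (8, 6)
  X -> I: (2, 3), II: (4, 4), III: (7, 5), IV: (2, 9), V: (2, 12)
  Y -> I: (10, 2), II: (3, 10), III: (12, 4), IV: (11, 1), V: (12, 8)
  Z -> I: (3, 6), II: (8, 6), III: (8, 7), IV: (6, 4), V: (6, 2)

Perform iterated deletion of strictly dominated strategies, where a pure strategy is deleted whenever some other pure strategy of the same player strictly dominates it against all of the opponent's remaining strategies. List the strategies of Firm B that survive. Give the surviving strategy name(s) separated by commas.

II, III

Firm A's strategy X is strictly dominated by Z (I: 3>2, II: 8>4, III: 8>7, IV: 6>2, V: 6>2) and is removed.
Firm B's strategy IV is strictly dominated by I (W: 12>10, Y: 2>1, Z: 6>4) and is removed.
Firm A's strategy W is strictly dominated by Y (I: 10>3, II: 3>1, III: 12>9, V: 12>8) and is removed.
For Firm B, III strictly dominates I on the remaining rows (Y: 4>2, Z: 7>6); eliminate I.
Column V is eliminated: II beats it against every remaining row (Y: 10>8, Z: 6>2).
Among the remaining strategies, none is strictly dominated by another pure strategy of the same player, so the elimination stops.
Surviving strategies — Firm A: {Y, Z}; Firm B: {II, III}.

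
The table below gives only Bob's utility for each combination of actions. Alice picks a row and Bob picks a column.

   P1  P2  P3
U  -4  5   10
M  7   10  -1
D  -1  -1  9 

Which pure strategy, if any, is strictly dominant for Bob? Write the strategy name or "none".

P1 fails to dominate P2 at U (-4<5).
P2 fails to dominate P1 at D (-1=-1).
P3 fails to dominate P1 at M (-1<7).
No single strategy dominates all the others.

none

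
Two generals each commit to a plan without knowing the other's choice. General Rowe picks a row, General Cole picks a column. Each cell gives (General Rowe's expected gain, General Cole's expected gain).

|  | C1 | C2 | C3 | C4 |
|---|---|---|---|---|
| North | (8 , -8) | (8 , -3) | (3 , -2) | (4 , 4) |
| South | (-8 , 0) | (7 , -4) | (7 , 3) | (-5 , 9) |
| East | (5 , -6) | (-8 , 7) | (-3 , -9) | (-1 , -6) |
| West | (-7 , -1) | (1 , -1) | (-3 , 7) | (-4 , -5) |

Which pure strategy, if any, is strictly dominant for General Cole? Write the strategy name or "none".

C1 fails to dominate C2 at North (-8<-3).
C2 fails to dominate C1 at South (-4<0).
C3 fails to dominate C1 at East (-9<-6).
C4 fails to dominate C1 at East (-6=-6).
No single strategy dominates all the others.

none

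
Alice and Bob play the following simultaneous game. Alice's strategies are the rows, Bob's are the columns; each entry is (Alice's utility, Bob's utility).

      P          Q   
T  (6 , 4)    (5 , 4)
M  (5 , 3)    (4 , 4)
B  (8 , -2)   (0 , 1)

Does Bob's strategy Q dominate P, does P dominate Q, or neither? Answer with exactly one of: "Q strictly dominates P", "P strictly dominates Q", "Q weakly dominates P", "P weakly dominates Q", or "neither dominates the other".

Q weakly dominates P

Q's payoffs vs P's, by Alice's action — T: 4=4, M: 4>3, B: 1>-2.
Q is at least as good everywhere and strictly better somewhere (tied only at T), so Q weakly but not strictly dominates P.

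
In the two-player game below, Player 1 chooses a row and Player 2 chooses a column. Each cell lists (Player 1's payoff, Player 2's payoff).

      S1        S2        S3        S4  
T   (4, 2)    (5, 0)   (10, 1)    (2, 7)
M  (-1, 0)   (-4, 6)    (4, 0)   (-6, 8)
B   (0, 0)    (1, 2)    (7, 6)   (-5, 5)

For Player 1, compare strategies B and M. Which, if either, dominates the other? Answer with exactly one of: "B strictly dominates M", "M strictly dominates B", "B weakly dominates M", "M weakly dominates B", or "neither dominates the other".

B strictly dominates M

Compare B to M across every action of Player 2: S1: 0>-1, S2: 1>-4, S3: 7>4, S4: -5>-6.
B gives a strictly higher payoff against every action of Player 2, so B strictly dominates M.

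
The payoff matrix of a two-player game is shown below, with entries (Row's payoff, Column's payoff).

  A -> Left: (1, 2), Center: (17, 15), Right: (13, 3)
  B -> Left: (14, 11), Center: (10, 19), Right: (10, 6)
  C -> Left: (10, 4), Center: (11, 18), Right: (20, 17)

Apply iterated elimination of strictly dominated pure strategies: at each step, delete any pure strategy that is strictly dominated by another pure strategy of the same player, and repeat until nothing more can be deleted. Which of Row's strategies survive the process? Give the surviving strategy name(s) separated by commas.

A

Column's strategy Left is strictly dominated by Center (A: 15>2, B: 19>11, C: 18>4) and is removed.
For Row, A strictly dominates B on the remaining columns (Center: 17>10, Right: 13>10); eliminate B.
For Column, Center strictly dominates Right on the remaining rows (A: 15>3, C: 18>17); eliminate Right.
For Row, A strictly dominates C on the remaining columns (Center: 17>11); eliminate C.
Among the remaining strategies, none is strictly dominated by another pure strategy of the same player, so the elimination stops.
Surviving strategies — Row: {A}; Column: {Center}.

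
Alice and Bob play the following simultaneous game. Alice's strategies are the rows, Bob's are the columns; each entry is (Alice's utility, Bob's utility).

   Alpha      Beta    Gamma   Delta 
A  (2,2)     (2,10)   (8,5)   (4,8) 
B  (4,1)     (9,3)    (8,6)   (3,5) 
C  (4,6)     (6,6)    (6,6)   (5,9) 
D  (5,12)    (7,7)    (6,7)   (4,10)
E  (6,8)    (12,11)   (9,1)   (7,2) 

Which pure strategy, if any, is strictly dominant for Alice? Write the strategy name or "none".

E

E vs A: Alpha: 6>2, Beta: 12>2, Gamma: 9>8, Delta: 7>4.
E vs B: Alpha: 6>4, Beta: 12>9, Gamma: 9>8, Delta: 7>3.
E vs C: Alpha: 6>4, Beta: 12>6, Gamma: 9>6, Delta: 7>5.
E vs D: Alpha: 6>5, Beta: 12>7, Gamma: 9>6, Delta: 7>4.
E strictly beats every other strategy against every opponent action, so it is strictly dominant.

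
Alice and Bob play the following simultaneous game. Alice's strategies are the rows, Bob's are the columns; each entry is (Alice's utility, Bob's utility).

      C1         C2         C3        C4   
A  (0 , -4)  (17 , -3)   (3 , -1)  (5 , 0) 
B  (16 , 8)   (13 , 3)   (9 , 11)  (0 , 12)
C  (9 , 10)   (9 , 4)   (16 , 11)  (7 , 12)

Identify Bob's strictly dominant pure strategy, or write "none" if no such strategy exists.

C4

C4 vs C1: A: 0>-4, B: 12>8, C: 12>10.
C4 vs C2: A: 0>-3, B: 12>3, C: 12>4.
C4 vs C3: A: 0>-1, B: 12>11, C: 12>11.
C4 strictly beats every other strategy against every opponent action, so it is strictly dominant.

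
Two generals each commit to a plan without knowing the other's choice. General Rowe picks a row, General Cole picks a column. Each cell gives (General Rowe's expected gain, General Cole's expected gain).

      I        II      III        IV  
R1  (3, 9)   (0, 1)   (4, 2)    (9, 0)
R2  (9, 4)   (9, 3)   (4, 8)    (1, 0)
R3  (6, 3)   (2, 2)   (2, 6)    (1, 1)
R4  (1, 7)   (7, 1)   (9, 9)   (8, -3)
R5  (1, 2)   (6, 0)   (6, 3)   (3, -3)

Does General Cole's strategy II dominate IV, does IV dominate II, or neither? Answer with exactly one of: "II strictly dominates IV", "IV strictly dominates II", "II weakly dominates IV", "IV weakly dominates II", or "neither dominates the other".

Compare II to IV across every action of General Rowe: R1: 1>0, R2: 3>0, R3: 2>1, R4: 1>-3, R5: 0>-3.
II gives a strictly higher payoff against every action of General Rowe, so II strictly dominates IV.

II strictly dominates IV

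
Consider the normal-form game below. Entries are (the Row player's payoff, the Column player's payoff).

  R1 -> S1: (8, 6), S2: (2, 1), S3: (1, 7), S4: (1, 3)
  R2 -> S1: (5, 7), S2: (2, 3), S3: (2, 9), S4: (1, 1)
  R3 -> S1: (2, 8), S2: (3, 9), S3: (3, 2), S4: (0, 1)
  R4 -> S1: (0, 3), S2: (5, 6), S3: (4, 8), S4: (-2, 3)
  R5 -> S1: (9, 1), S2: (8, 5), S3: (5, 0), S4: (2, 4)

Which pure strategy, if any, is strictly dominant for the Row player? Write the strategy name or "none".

R5 vs R1: S1: 9>8, S2: 8>2, S3: 5>1, S4: 2>1.
R5 vs R2: S1: 9>5, S2: 8>2, S3: 5>2, S4: 2>1.
R5 vs R3: S1: 9>2, S2: 8>3, S3: 5>3, S4: 2>0.
R5 vs R4: S1: 9>0, S2: 8>5, S3: 5>4, S4: 2>-2.
R5 strictly beats every other strategy against every opponent action, so it is strictly dominant.

R5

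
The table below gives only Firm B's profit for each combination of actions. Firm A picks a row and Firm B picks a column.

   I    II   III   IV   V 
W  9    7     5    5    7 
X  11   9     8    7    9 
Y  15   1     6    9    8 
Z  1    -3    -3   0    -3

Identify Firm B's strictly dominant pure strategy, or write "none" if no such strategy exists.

I vs II: W: 9>7, X: 11>9, Y: 15>1, Z: 1>-3.
I vs III: W: 9>5, X: 11>8, Y: 15>6, Z: 1>-3.
I vs IV: W: 9>5, X: 11>7, Y: 15>9, Z: 1>0.
I vs V: W: 9>7, X: 11>9, Y: 15>8, Z: 1>-3.
I strictly beats every other strategy against every opponent action, so it is strictly dominant.

I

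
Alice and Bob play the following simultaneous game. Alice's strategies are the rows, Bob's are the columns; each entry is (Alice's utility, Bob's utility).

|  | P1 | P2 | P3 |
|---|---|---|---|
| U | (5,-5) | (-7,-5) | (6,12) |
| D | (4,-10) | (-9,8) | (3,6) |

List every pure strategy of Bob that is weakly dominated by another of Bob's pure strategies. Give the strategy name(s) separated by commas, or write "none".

P1 is weakly dominated by P2 (U: -5=-5, D: 8>-10).
Nothing dominates P2: P1 at D (8>-10); P3 at D (8>6).
P3 is not dominated — it holds its own against P1 at U (12>-5); P2 at U (12>-5).

P1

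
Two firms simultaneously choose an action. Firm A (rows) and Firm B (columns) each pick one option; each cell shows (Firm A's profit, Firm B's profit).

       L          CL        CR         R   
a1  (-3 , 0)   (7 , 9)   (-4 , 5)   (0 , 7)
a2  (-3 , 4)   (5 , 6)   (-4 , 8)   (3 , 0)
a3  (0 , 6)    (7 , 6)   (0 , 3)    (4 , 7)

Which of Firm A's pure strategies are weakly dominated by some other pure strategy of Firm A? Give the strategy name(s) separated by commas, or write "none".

a1: dominated, since a3 does at least as well everywhere (L: 0>-3, CL: 7=7, CR: 0>-4, R: 4>0).
a2: dominated, since a3 does at least as well everywhere (L: 0>-3, CL: 7>5, CR: 0>-4, R: 4>3).
a3 is not dominated — it holds its own against a1 at L (0>-3); a2 at L (0>-3).

a1, a2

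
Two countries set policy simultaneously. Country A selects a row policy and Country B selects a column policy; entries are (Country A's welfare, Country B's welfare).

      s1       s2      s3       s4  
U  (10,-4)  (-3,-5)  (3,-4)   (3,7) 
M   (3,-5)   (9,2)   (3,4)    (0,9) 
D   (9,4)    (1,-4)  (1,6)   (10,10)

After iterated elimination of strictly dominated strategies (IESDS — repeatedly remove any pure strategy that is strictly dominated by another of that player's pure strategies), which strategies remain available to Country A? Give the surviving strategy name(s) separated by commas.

D

Country B's strategy s1 is strictly dominated by s4 (U: 7>-4, M: 9>-5, D: 10>4) and is removed.
Column s2 is eliminated: s3 beats it against every remaining row (U: -4>-5, M: 4>2, D: 6>-4).
For Country B, s4 strictly dominates s3 on the remaining rows (U: 7>-4, M: 9>4, D: 10>6); eliminate s3.
For Country A, D strictly dominates U on the remaining columns (s4: 10>3); eliminate U.
Country A's strategy M is strictly dominated by D (s4: 10>0) and is removed.
Among the remaining strategies, none is strictly dominated by another pure strategy of the same player, so the elimination stops.
Surviving strategies — Country A: {D}; Country B: {s4}.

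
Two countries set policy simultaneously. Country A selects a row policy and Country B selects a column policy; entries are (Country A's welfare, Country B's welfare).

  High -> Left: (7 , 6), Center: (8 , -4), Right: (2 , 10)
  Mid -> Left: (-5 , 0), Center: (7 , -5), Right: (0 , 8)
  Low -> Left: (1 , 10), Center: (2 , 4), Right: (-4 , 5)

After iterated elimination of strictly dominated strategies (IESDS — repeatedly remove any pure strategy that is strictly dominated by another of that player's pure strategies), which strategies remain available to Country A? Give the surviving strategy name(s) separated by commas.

Row Mid is eliminated: High beats it against every remaining column (Left: 7>-5, Center: 8>7, Right: 2>0).
Row Low is eliminated: High beats it against every remaining column (Left: 7>1, Center: 8>2, Right: 2>-4).
For Country B, Right strictly dominates Left on the remaining rows (High: 10>6); eliminate Left.
Country B's strategy Center is strictly dominated by Right (High: 10>-4) and is removed.
Among the remaining strategies, none is strictly dominated by another pure strategy of the same player, so the elimination stops.
Surviving strategies — Country A: {High}; Country B: {Right}.

High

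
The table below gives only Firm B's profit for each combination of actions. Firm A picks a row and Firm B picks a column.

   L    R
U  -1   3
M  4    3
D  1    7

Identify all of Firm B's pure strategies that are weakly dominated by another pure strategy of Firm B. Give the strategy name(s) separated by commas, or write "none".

L: no other strategy beats it everywhere (R at M (4>3)).
R: no other strategy beats it everywhere (L at U (3>-1)).

none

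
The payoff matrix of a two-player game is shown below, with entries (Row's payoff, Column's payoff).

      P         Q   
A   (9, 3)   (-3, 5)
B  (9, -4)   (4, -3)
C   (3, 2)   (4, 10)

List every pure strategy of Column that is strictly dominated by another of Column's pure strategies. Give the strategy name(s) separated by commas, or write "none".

Q strictly dominates P — A: 5>3, B: -3>-4, C: 10>2.
Q: no other strategy beats it everywhere (P at A (5>3)).

P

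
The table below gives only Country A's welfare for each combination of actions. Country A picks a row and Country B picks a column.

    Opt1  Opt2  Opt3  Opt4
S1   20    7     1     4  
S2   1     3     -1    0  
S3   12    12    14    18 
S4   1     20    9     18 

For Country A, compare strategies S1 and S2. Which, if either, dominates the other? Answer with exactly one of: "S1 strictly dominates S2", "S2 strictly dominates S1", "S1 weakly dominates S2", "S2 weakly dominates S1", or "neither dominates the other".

S1 strictly dominates S2

S1's payoffs vs S2's, by Country B's action — Opt1: 20>1, Opt2: 7>3, Opt3: 1>-1, Opt4: 4>0.
S1 gives a strictly higher payoff against each opponent action, so S1 strictly dominates S2.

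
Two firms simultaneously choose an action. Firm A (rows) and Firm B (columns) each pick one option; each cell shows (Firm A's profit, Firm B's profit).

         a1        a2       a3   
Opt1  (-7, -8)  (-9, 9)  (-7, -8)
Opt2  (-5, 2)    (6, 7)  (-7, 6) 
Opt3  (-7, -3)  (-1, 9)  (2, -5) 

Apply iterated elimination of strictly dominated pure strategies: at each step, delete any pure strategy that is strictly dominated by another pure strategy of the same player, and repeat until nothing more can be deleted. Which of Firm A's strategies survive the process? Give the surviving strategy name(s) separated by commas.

For Firm B, a2 strictly dominates a1 on the remaining rows (Opt1: 9>-8, Opt2: 7>2, Opt3: 9>-3); eliminate a1.
For Firm A, Opt3 strictly dominates Opt1 on the remaining columns (a2: -1>-9, a3: 2>-7); eliminate Opt1.
Firm B's strategy a3 is strictly dominated by a2 (Opt2: 7>6, Opt3: 9>-5) and is removed.
For Firm A, Opt2 strictly dominates Opt3 on the remaining columns (a2: 6>-1); eliminate Opt3.
Among the remaining strategies, none is strictly dominated by another pure strategy of the same player, so the elimination stops.
Surviving strategies — Firm A: {Opt2}; Firm B: {a2}.

Opt2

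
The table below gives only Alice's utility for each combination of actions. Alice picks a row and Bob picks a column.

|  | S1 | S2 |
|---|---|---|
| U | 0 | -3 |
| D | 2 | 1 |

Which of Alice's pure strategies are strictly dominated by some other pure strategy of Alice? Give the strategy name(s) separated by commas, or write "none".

U

U: dominated, since D does at least as well everywhere (S1: 2>0, S2: 1>-3).
D is not dominated — it holds its own against U at S1 (2>0).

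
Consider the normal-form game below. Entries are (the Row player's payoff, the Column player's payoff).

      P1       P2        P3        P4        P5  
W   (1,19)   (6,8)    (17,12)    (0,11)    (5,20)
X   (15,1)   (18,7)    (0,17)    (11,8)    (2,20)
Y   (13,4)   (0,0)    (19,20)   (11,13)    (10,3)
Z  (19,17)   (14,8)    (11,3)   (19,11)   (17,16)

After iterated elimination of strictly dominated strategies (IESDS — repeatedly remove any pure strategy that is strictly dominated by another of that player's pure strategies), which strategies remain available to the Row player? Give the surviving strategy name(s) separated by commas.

For the Column player, P4 strictly dominates P2 on the remaining rows (W: 11>8, X: 8>7, Y: 13>0, Z: 11>8); eliminate P2.
Row W is eliminated: Y beats it against every remaining column (P1: 13>1, P3: 19>17, P4: 11>0, P5: 10>5).
Row X is eliminated: Z beats it against every remaining column (P1: 19>15, P3: 11>0, P4: 19>11, P5: 17>2).
The Column player's strategy P5 is strictly dominated by P1 (Y: 4>3, Z: 17>16) and is removed.
Among the remaining strategies, none is strictly dominated by another pure strategy of the same player, so the elimination stops.
Surviving strategies — the Row player: {Y, Z}; the Column player: {P1, P3, P4}.

Y, Z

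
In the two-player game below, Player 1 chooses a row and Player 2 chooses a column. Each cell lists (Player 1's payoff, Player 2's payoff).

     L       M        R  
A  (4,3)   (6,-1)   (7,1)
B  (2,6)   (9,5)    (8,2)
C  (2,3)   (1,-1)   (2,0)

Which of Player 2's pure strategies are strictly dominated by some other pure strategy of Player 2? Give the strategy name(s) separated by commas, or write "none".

Nothing dominates L: M at A (3>-1); R at A (3>1).
L strictly dominates M — A: 3>-1, B: 6>5, C: 3>-1.
R: dominated, since L does at least as well everywhere (A: 3>1, B: 6>2, C: 3>0).

M, R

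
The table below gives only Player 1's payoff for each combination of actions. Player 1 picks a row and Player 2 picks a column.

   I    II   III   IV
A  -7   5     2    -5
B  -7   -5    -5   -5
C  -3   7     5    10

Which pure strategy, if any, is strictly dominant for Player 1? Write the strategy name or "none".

C vs A: I: -3>-7, II: 7>5, III: 5>2, IV: 10>-5.
C vs B: I: -3>-7, II: 7>-5, III: 5>-5, IV: 10>-5.
C strictly beats every other strategy against every opponent action, so it is strictly dominant.

C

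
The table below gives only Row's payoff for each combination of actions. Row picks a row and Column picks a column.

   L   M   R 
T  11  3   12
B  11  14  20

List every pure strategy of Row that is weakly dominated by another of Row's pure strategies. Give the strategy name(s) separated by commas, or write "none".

T is weakly dominated by B (L: 11=11, M: 14>3, R: 20>12).
Nothing dominates B: T at M (14>3).

T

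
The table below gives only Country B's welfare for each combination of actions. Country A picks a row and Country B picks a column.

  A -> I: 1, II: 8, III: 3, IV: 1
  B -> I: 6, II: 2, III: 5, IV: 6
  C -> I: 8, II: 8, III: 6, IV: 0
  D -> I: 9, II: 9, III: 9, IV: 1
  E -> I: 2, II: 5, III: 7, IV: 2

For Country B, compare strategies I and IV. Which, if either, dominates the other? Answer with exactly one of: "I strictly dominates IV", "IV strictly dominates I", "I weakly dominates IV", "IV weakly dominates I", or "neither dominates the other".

I weakly dominates IV

I's payoffs vs IV's, by Country A's action — A: 1=1, B: 6=6, C: 8>0, D: 9>1, E: 2=2.
I is at least as good everywhere and strictly better somewhere (tied only at A, B, E), so I weakly but not strictly dominates IV.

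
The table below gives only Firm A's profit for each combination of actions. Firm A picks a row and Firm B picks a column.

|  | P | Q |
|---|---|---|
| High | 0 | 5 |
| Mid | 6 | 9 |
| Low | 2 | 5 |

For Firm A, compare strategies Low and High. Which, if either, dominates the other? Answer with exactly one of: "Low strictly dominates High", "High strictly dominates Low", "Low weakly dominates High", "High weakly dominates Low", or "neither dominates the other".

Low's payoffs vs High's, by Firm B's action — P: 2>0, Q: 5=5.
Low is at least as good everywhere and strictly better somewhere (tied only at Q), so Low weakly but not strictly dominates High.

Low weakly dominates High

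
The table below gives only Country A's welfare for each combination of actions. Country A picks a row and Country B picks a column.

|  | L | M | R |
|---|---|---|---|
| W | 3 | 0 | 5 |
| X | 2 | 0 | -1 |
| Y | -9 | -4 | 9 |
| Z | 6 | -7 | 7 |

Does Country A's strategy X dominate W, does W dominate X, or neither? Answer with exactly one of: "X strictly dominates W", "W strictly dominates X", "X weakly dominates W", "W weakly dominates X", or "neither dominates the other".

W weakly dominates X

X's payoffs vs W's, by Country B's action — L: 2<3, M: 0=0, R: -1<5.
W is at least as good everywhere and strictly better somewhere (tied at M), so W weakly dominates X.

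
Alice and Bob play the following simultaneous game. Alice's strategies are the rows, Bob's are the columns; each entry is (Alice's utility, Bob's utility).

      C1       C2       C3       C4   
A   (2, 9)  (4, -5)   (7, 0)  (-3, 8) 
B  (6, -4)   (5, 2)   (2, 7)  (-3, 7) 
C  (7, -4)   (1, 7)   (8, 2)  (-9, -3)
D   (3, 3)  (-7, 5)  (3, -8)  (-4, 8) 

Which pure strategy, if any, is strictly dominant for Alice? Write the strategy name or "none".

A fails to dominate B at C1 (2<6).
B fails to dominate A at C3 (2<7).
C fails to dominate A at C2 (1<4).
D fails to dominate A at C2 (-7<4).
No single strategy dominates all the others.

none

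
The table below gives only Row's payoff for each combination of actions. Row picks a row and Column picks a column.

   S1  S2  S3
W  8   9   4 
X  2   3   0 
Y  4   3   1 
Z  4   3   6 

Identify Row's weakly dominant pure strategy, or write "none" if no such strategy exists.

none

W fails to dominate Z at S3 (4<6).
X fails to dominate W at S1 (2<8).
Y fails to dominate W at S1 (4<8).
Z fails to dominate W at S1 (4<8).
No single strategy dominates all the others.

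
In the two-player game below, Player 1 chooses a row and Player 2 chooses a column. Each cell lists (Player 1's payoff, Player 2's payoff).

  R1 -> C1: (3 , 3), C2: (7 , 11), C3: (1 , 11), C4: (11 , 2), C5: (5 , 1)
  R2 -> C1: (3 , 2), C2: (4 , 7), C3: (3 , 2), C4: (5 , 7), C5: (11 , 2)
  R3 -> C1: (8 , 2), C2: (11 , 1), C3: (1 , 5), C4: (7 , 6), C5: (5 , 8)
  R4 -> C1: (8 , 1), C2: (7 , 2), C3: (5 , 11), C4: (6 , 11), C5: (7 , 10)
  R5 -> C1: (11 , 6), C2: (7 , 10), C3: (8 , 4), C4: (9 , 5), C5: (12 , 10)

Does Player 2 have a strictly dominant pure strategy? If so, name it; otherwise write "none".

C1 fails to dominate C2 at R1 (3<11).
C2 fails to dominate C1 at R3 (1<2).
C3 fails to dominate C1 at R2 (2=2).
C4 fails to dominate C1 at R1 (2<3).
C5 fails to dominate C1 at R1 (1<3).
No single strategy dominates all the others.

none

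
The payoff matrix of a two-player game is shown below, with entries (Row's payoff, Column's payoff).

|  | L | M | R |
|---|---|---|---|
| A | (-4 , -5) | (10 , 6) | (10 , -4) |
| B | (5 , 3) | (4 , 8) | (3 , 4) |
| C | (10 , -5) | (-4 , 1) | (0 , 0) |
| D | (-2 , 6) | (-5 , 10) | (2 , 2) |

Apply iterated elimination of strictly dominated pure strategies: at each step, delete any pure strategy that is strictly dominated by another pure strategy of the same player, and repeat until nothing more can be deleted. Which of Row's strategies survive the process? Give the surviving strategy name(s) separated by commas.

A

Row's strategy D is strictly dominated by B (L: 5>-2, M: 4>-5, R: 3>2) and is removed.
For Column, M strictly dominates L on the remaining rows (A: 6>-5, B: 8>3, C: 1>-5); eliminate L.
For Row, A strictly dominates B on the remaining columns (M: 10>4, R: 10>3); eliminate B.
For Row, A strictly dominates C on the remaining columns (M: 10>-4, R: 10>0); eliminate C.
Column R is eliminated: M beats it against every remaining row (A: 6>-4).
Among the remaining strategies, none is strictly dominated by another pure strategy of the same player, so the elimination stops.
Surviving strategies — Row: {A}; Column: {M}.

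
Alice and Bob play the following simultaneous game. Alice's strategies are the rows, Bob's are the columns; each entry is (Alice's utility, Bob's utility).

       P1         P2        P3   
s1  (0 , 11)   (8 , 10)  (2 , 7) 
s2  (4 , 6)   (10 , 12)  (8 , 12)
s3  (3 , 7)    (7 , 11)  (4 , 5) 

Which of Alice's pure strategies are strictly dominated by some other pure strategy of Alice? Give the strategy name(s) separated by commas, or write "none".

s2 strictly dominates s1 — P1: 4>0, P2: 10>8, P3: 8>2.
s2 is not dominated — it holds its own against s1 at P1 (4>0); s3 at P1 (4>3).
s3: dominated, since s2 does at least as well everywhere (P1: 4>3, P2: 10>7, P3: 8>4).

s1, s3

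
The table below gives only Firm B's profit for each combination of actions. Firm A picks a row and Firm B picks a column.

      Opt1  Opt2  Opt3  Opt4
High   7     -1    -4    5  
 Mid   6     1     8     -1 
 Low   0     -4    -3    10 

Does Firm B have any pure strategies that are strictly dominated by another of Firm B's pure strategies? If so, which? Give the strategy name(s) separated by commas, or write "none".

Opt1: no other strategy beats it everywhere (Opt2 at High (7>-1); Opt3 at High (7>-4); Opt4 at High (7>5)).
Opt2 is strictly dominated by Opt1 (High: 7>-1, Mid: 6>1, Low: 0>-4).
Nothing dominates Opt3: Opt1 at Mid (8>6); Opt2 at Mid (8>1); Opt4 at Mid (8>-1).
Opt4 is not dominated — it holds its own against Opt1 at Low (10>0); Opt2 at High (5>-1); Opt3 at High (5>-4).

Opt2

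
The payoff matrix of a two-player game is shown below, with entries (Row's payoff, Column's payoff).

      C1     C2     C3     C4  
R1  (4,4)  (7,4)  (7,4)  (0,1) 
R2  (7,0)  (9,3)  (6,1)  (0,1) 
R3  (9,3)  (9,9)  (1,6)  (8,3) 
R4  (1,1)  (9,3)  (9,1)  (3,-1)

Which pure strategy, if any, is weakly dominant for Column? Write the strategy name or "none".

C2

C2 vs C1: R1: 4=4, R2: 3>0, R3: 9>3, R4: 3>1.
C2 vs C3: R1: 4=4, R2: 3>1, R3: 9>6, R4: 3>1.
C2 vs C4: R1: 4>1, R2: 3>1, R3: 9>3, R4: 3>-1.
C2 is at least as good as every other strategy against every opponent action, so it is weakly dominant.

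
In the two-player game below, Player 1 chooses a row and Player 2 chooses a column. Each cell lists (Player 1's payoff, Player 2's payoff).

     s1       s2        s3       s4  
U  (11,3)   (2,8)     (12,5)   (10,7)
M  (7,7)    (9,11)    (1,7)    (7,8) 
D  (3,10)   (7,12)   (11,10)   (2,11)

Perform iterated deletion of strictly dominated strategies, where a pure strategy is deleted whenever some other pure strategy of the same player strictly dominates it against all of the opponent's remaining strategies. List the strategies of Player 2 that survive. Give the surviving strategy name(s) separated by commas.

s2

Column s1 is eliminated: s2 beats it against every remaining row (U: 8>3, M: 11>7, D: 12>10).
Column s3 is eliminated: s2 beats it against every remaining row (U: 8>5, M: 11>7, D: 12>10).
Row D is eliminated: M beats it against every remaining column (s2: 9>7, s4: 7>2).
For Player 2, s2 strictly dominates s4 on the remaining rows (U: 8>7, M: 11>8); eliminate s4.
Row U is eliminated: M beats it against every remaining column (s2: 9>2).
Among the remaining strategies, none is strictly dominated by another pure strategy of the same player, so the elimination stops.
Surviving strategies — Player 1: {M}; Player 2: {s2}.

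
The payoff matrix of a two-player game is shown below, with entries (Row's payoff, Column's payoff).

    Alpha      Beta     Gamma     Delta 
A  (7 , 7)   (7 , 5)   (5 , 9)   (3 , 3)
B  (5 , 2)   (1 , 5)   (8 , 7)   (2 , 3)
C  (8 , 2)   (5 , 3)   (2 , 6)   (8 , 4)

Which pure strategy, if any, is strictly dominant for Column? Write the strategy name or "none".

Gamma

Gamma vs Alpha: A: 9>7, B: 7>2, C: 6>2.
Gamma vs Beta: A: 9>5, B: 7>5, C: 6>3.
Gamma vs Delta: A: 9>3, B: 7>3, C: 6>4.
Gamma strictly beats every other strategy against every opponent action, so it is strictly dominant.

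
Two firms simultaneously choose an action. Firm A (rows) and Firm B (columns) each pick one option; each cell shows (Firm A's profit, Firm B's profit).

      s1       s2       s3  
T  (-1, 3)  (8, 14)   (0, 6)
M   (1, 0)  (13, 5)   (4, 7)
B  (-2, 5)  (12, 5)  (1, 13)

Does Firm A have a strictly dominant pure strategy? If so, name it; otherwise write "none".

M vs T: s1: 1>-1, s2: 13>8, s3: 4>0.
M vs B: s1: 1>-2, s2: 13>12, s3: 4>1.
M strictly beats every other strategy against every opponent action, so it is strictly dominant.

M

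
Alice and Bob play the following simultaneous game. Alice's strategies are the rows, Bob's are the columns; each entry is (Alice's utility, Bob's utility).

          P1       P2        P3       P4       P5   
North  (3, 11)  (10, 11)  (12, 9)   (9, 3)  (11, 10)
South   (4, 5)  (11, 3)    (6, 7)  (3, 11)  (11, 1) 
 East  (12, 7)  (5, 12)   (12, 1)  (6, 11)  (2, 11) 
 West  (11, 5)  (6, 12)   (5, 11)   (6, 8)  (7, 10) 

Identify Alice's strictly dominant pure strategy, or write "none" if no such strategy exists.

North fails to dominate South at P1 (3<4).
South fails to dominate North at P3 (6<12).
East fails to dominate North at P2 (5<10).
West fails to dominate North at P2 (6<10).
No single strategy dominates all the others.

none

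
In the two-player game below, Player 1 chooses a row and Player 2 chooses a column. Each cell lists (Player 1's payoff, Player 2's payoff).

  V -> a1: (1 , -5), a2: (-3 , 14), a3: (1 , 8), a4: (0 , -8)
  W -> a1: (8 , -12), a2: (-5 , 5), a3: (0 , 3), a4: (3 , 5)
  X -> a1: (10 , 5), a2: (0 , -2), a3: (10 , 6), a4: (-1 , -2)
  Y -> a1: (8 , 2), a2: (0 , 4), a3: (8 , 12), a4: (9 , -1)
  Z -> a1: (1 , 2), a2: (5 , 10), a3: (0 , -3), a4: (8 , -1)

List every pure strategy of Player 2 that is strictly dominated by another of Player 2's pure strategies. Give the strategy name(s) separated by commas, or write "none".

Nothing dominates a1: a2 at X (5>-2); a3 at Z (2>-3); a4 at V (-5>-8).
Nothing dominates a2: a1 at V (14>-5); a3 at V (14>8); a4 at V (14>-8).
a3: no other strategy beats it everywhere (a1 at V (8>-5); a2 at X (6>-2); a4 at V (8>-8)).
a4 is not dominated — it holds its own against a1 at W (5>-12); a2 at W (5=5); a3 at W (5>3).

none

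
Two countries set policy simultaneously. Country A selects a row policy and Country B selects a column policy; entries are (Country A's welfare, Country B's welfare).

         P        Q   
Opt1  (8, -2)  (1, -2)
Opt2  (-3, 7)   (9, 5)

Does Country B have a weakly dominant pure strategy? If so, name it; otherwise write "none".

P

P vs Q: Opt1: -2=-2, Opt2: 7>5.
P is at least as good as every other strategy against every opponent action, so it is weakly dominant.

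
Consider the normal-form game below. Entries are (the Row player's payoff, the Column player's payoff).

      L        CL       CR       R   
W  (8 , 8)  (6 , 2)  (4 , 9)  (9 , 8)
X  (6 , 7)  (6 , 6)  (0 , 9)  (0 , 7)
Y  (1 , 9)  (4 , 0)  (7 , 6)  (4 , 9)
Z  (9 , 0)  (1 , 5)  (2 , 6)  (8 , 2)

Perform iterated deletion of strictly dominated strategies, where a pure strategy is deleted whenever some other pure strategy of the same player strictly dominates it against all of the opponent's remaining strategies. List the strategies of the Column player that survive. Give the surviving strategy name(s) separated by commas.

L, CR, R

The Column player's strategy CL is strictly dominated by CR (W: 9>2, X: 9>6, Y: 6>0, Z: 6>5) and is removed.
Row X is eliminated: W beats it against every remaining column (L: 8>6, CR: 4>0, R: 9>0).
Among the remaining strategies, none is strictly dominated by another pure strategy of the same player, so the elimination stops.
Surviving strategies — the Row player: {W, Y, Z}; the Column player: {L, CR, R}.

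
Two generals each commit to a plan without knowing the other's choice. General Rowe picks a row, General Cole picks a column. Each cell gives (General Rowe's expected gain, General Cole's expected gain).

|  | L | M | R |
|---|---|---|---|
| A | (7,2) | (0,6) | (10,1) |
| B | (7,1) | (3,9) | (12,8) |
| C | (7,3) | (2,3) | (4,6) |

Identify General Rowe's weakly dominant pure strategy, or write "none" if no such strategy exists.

B

B vs A: L: 7=7, M: 3>0, R: 12>10.
B vs C: L: 7=7, M: 3>2, R: 12>4.
B is at least as good as every other strategy against every opponent action, so it is weakly dominant.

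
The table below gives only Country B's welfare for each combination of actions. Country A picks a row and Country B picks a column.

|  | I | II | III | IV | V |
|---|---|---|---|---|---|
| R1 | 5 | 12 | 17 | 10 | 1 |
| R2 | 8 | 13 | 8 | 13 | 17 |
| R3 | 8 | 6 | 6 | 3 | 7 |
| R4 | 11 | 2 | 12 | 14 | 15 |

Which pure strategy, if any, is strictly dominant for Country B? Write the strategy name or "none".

none

I fails to dominate II at R1 (5<12).
II fails to dominate I at R3 (6<8).
III fails to dominate I at R2 (8=8).
IV fails to dominate I at R3 (3<8).
V fails to dominate I at R1 (1<5).
No single strategy dominates all the others.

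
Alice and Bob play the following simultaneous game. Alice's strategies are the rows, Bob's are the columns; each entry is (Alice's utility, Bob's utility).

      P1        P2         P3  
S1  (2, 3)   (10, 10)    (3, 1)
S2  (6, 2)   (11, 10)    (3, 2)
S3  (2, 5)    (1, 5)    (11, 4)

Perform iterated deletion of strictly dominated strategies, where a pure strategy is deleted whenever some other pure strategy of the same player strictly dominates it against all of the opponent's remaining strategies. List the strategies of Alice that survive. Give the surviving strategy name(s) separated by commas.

S2

Column P3 is eliminated: P2 beats it against every remaining row (S1: 10>1, S2: 10>2, S3: 5>4).
Row S1 is eliminated: S2 beats it against every remaining column (P1: 6>2, P2: 11>10).
Alice's strategy S3 is strictly dominated by S2 (P1: 6>2, P2: 11>1) and is removed.
Column P1 is eliminated: P2 beats it against every remaining row (S2: 10>2).
Among the remaining strategies, none is strictly dominated by another pure strategy of the same player, so the elimination stops.
Surviving strategies — Alice: {S2}; Bob: {P2}.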